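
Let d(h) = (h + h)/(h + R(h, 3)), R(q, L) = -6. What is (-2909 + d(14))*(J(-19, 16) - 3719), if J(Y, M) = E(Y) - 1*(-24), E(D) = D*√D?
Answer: 21471645/2 + 110409*I*√19/2 ≈ 1.0736e+7 + 2.4063e+5*I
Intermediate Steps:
E(D) = D^(3/2)
d(h) = 2*h/(-6 + h) (d(h) = (h + h)/(h - 6) = (2*h)/(-6 + h) = 2*h/(-6 + h))
J(Y, M) = 24 + Y^(3/2) (J(Y, M) = Y^(3/2) - 1*(-24) = Y^(3/2) + 24 = 24 + Y^(3/2))
(-2909 + d(14))*(J(-19, 16) - 3719) = (-2909 + 2*14/(-6 + 14))*((24 + (-19)^(3/2)) - 3719) = (-2909 + 2*14/8)*((24 - 19*I*√19) - 3719) = (-2909 + 2*14*(⅛))*(-3695 - 19*I*√19) = (-2909 + 7/2)*(-3695 - 19*I*√19) = -5811*(-3695 - 19*I*√19)/2 = 21471645/2 + 110409*I*√19/2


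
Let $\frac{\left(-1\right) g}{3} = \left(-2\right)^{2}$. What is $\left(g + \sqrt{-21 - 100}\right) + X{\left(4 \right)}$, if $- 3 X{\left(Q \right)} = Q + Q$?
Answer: $- \frac{44}{3} + 11 i \approx -14.667 + 11.0 i$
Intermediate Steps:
$g = -12$ ($g = - 3 \left(-2\right)^{2} = \left(-3\right) 4 = -12$)
$X{\left(Q \right)} = - \frac{2 Q}{3}$ ($X{\left(Q \right)} = - \frac{Q + Q}{3} = - \frac{2 Q}{3}$)
$\left(g + \sqrt{-21 - 100}\right) + X{\left(4 \right)} = \left(-12 + \sqrt{-21 - 100}\right) - \frac{8}{3} = \left(-12 + \sqrt{-121}\right) - \frac{8}{3} = \left(-12 + 11 i\right) - \frac{8}{3} = - \frac{44}{3} + 11 i$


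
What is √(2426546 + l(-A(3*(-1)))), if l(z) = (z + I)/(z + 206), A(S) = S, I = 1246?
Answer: 7*√2163147283/209 ≈ 1557.7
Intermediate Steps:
l(z) = (1246 + z)/(206 + z) (l(z) = (z + 1246)/(z + 206) = (1246 + z)/(206 + z))
√(2426546 + l(-A(3*(-1)))) = √(2426546 + (1246 - 3*(-1))/(206 - 3*(-1))) = √(2426546 + (1246 - 1*(-3))/(206 - 1*(-3))) = √(2426546 + (1246 + 3)/(206 + 3)) = √(2426546 + 1249/209) = √(507149363/209) = 7*√2163147283/209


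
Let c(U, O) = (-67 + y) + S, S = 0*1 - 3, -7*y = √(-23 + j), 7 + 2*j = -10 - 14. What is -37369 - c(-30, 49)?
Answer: -37299 + I*√154/14 ≈ -37299.0 + 0.8864*I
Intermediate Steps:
j = -31/2 (j = -7/2 + (-10 - 14)/2 = -7/2 + (½)*(-24) = -7/2 - 12 = -31/2 ≈ -15.500)
y = -I*√154/14 (y = -√(-23 - 31/2)/7 = -I*√154/14 ≈ -0.8864*I)
S = -3 (S = 0 - 3 = -3)
c(U, O) = -70 - I*√154/14 (c(U, O) = (-67 - I*√154/14) - 3 = -70 - I*√154/14)
-37369 - c(-30, 49) = -37369 - (-70 - I*√154/14) = -37369 + (70 + I*√154/14) = -37299 + I*√154/14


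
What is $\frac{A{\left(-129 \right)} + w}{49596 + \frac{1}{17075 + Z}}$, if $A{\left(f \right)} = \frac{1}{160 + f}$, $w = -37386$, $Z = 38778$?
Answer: $- \frac{64731672145}{85872647059} \approx -0.75381$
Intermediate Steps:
$\frac{A{\left(-129 \right)} + w}{49596 + \frac{1}{17075 + Z}} = \frac{\frac{1}{160 - 129} - 37386}{49596 + \frac{1}{17075 + 38778}} = \frac{\frac{1}{31} - 37386}{49596 + \frac{1}{55853}} = - \frac{1158965}{31 \cdot \frac{2770085389}{55853}} = \left(- \frac{1158965}{31}\right) \frac{55853}{2770085389} = - \frac{64731672145}{85872647059}$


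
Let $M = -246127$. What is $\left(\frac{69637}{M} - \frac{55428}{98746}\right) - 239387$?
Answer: $- \frac{2909047874999856}{12152028371} \approx -2.3939 \cdot 10^{5}$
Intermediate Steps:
$\left(\frac{69637}{M} - \frac{55428}{98746}\right) - 239387 = \left(\frac{69637}{-246127} - \frac{55428}{98746}\right) - 239387 = \left(69637 \left(- \frac{1}{246127}\right) - \frac{27714}{49373}\right) - 239387 = \left(- \frac{69637}{246127} - \frac{27714}{49373}\right) - 239387 = - \frac{10259351279}{12152028371} - 239387 = - \frac{2909047874999856}{12152028371}$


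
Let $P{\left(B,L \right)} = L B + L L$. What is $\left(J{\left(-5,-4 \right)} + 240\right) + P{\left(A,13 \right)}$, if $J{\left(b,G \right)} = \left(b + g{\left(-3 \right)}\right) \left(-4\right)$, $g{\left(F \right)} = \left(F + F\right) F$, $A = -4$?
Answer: $305$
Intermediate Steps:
$P{\left(B,L \right)} = L^{2} + B L$ ($P{\left(B,L \right)} = B L + L^{2} = L^{2} + B L$)
$g{\left(F \right)} = 2 F^{2}$ ($g{\left(F \right)} = 2 F F = 2 F^{2}$)
$J{\left(b,G \right)} = -72 - 4 b$ ($J{\left(b,G \right)} = \left(b + 2 \left(-3\right)^{2}\right) \left(-4\right) = \left(b + 2 \cdot 9\right) \left(-4\right) = \left(b + 18\right) \left(-4\right) = \left(18 + b\right) \left(-4\right) = -72 - 4 b$)
$\left(J{\left(-5,-4 \right)} + 240\right) + P{\left(A,13 \right)} = \left(\left(-72 - -20\right) + 240\right) + 13 \left(-4 + 13\right) = \left(\left(-72 + 20\right) + 240\right) + 13 \cdot 9 = \left(-52 + 240\right) + 117 = 188 + 117 = 305$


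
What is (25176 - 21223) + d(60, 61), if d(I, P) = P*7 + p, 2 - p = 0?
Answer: 4382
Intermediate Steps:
p = 2 (p = 2 - 1*0 = 2 + 0 = 2)
d(I, P) = 2 + 7*P (d(I, P) = P*7 + 2 = 7*P + 2 = 2 + 7*P)
(25176 - 21223) + d(60, 61) = (25176 - 21223) + (2 + 7*61) = 3953 + (2 + 427) = 3953 + 429 = 4382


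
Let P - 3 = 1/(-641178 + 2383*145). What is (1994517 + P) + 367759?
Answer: 698391250396/295643 ≈ 2.3623e+6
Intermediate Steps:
P = 886928/295643 (P = 3 + 1/(-641178 + 2383*145) = 3 + 1/(-641178 + 345535) = 3 + 1/(-295643) = 3 - 1/295643 = 886928/295643 ≈ 3.0000)
(1994517 + P) + 367759 = (1994517 + 886928/295643) + 367759 = 589665876359/295643 + 367759 = 698391250396/295643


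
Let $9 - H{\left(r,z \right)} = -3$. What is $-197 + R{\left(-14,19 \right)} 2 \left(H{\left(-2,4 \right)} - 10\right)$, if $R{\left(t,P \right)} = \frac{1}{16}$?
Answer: $- \frac{787}{4} \approx -196.75$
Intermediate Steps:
$R{\left(t,P \right)} = \frac{1}{16}$
$H{\left(r,z \right)} = 12$ ($H{\left(r,z \right)} = 9 - -3 = 9 + 3 = 12$)
$-197 + R{\left(-14,19 \right)} 2 \left(H{\left(-2,4 \right)} - 10\right) = -197 + \frac{2 \left(12 - 10\right)}{16} = -197 + \frac{2 \cdot 2}{16} = -197 + \frac{1}{16} \cdot 4 = -197 + \frac{1}{4} = - \frac{787}{4}$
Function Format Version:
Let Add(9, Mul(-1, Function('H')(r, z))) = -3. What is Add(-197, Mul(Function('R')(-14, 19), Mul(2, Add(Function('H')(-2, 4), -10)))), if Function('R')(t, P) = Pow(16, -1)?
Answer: Rational(-787, 4) ≈ -196.75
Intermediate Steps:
Function('R')(t, P) = Rational(1, 16)
Function('H')(r, z) = 12 (Function('H')(r, z) = Add(9, Mul(-1, -3)) = Add(9, 3) = 12)
Add(-197, Mul(Function('R')(-14, 19), Mul(2, Add(Function('H')(-2, 4), -10)))) = Add(-197, Mul(Rational(1, 16), Mul(2, Add(12, -10)))) = Add(-197, Mul(Rational(1, 16), Mul(2, 2))) = Add(-197, Mul(Rational(1, 16), 4)) = Add(-197, Rational(1, 4)) = Rational(-787, 4)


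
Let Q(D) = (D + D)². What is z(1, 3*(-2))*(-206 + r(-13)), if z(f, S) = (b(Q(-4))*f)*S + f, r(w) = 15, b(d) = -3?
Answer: -3629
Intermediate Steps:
Q(D) = 4*D² (Q(D) = (2*D)² = 4*D²)
z(f, S) = f - 3*S*f (z(f, S) = (-3*f)*S + f = -3*S*f + f = f - 3*S*f)
z(1, 3*(-2))*(-206 + r(-13)) = (1*(1 - 9*(-2)))*(-206 + 15) = (1*(1 - 3*(-6)))*(-191) = (1*(1 + 18))*(-191) = (1*19)*(-191) = 19*(-191) = -3629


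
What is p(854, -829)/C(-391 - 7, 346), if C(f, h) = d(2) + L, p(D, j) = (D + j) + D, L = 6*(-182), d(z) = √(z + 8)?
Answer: -479934/596227 - 879*√10/1192454 ≈ -0.80728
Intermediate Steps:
d(z) = √(8 + z)
L = -1092
p(D, j) = j + 2*D
C(f, h) = -1092 + √10 (C(f, h) = √(8 + 2) - 1092 = √10 - 1092 = -1092 + √10)
p(854, -829)/C(-391 - 7, 346) = (-829 + 2*854)/(-1092 + √10) = (-829 + 1708)/(-1092 + √10) = 879/(-1092 + √10)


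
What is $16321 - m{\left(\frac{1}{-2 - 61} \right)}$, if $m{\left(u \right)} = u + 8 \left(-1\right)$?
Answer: $\frac{1028728}{63} \approx 16329.0$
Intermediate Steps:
$m{\left(u \right)} = -8 + u$ ($m{\left(u \right)} = u - 8 = -8 + u$)
$16321 - m{\left(\frac{1}{-2 - 61} \right)} = 16321 - \left(-8 + \frac{1}{-2 - 61}\right) = 16321 - \left(-8 + \frac{1}{-63}\right) = 16321 - \left(-8 - \frac{1}{63}\right) = 16321 - - \frac{505}{63} = 16321 + \frac{505}{63} = \frac{1028728}{63}$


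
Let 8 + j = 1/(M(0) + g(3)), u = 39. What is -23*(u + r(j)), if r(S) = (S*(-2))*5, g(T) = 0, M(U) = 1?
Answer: -2507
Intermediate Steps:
j = -7 (j = -8 + 1/(1 + 0) = -8 + 1/1 = -8 + 1 = -7)
r(S) = -10*S (r(S) = -2*S*5 = -10*S)
-23*(u + r(j)) = -23*(39 - 10*(-7)) = -23*(39 + 70) = -23*109 = -2507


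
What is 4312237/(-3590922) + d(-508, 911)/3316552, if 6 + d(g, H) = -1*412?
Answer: -3575814813055/2977369885236 ≈ -1.2010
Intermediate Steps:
d(g, H) = -418 (d(g, H) = -6 - 1*412 = -6 - 412 = -418)
4312237/(-3590922) + d(-508, 911)/3316552 = 4312237/(-3590922) - 418/3316552 = 4312237*(-1/3590922) - 418*1/3316552 = -4312237/3590922 - 209/1658276 = -3575814813055/2977369885236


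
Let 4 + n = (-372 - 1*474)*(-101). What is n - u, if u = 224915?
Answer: -139473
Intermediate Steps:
n = 85442 (n = -4 + (-372 - 1*474)*(-101) = -4 + (-372 - 474)*(-101) = -4 - 846*(-101) = -4 + 85446 = 85442)
n - u = 85442 - 1*224915 = 85442 - 224915 = -139473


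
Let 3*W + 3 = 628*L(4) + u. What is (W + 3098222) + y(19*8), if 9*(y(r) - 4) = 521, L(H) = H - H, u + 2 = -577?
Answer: 27882809/9 ≈ 3.0981e+6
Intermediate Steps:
u = -579 (u = -2 - 577 = -579)
L(H) = 0
y(r) = 557/9 (y(r) = 4 + (⅑)*521 = 4 + 521/9 = 557/9)
W = -194 (W = -1 + (628*0 - 579)/3 = -1 + (0 - 579)/3 = -1 + (⅓)*(-579) = -1 - 193 = -194)
(W + 3098222) + y(19*8) = (-194 + 3098222) + 557/9 = 3098028 + 557/9 = 27882809/9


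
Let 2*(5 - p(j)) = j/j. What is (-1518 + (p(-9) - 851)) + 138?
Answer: -4453/2 ≈ -2226.5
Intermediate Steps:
p(j) = 9/2 (p(j) = 5 - j/(2*j) = 5 - ½*1 = 5 - ½ = 9/2)
(-1518 + (p(-9) - 851)) + 138 = (-1518 + (9/2 - 851)) + 138 = (-1518 - 1693/2) + 138 = -4729/2 + 138 = -4453/2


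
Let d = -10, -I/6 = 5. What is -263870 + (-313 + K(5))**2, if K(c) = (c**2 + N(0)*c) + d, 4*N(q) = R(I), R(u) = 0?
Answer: -175066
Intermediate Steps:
I = -30 (I = -6*5 = -30)
N(q) = 0 (N(q) = (1/4)*0 = 0)
K(c) = -10 + c**2 (K(c) = (c**2 + 0*c) - 10 = (c**2 + 0) - 10 = c**2 - 10 = -10 + c**2)
-263870 + (-313 + K(5))**2 = -263870 + (-313 + (-10 + 5**2))**2 = -263870 + (-313 + (-10 + 25))**2 = -263870 + (-313 + 15)**2 = -263870 + (-298)**2 = -263870 + 88804 = -175066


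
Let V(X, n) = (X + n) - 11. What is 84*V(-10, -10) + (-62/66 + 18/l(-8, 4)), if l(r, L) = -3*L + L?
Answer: -344149/132 ≈ -2607.2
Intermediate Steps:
V(X, n) = -11 + X + n
l(r, L) = -2*L
84*V(-10, -10) + (-62/66 + 18/l(-8, 4)) = 84*(-11 - 10 - 10) + (-62/66 + 18/((-2*4))) = 84*(-31) + (-62*1/66 + 18/(-8)) = -2604 + (-31/33 + 18*(-1/8)) = -2604 + (-31/33 - 9/4) = -2604 - 421/132 = -344149/132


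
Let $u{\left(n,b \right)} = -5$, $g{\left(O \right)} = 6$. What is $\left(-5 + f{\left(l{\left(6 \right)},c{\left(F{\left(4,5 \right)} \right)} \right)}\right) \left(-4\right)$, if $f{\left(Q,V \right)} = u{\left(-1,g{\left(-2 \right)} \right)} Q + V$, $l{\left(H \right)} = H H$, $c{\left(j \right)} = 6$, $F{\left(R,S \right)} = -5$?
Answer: $716$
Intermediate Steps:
$l{\left(H \right)} = H^{2}$
$f{\left(Q,V \right)} = V - 5 Q$ ($f{\left(Q,V \right)} = - 5 Q + V = V - 5 Q$)
$\left(-5 + f{\left(l{\left(6 \right)},c{\left(F{\left(4,5 \right)} \right)} \right)}\right) \left(-4\right) = \left(-5 + \left(6 - 5 \cdot 6^{2}\right)\right) \left(-4\right) = \left(-5 + \left(6 - 180\right)\right) \left(-4\right) = \left(-5 - 174\right) \left(-4\right) = \left(-179\right) \left(-4\right) = 716$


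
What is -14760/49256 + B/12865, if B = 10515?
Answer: 8200986/15841961 ≈ 0.51768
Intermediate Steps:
-14760/49256 + B/12865 = -14760/49256 + 10515/12865 = -14760*1/49256 + 10515*(1/12865) = -1845/6157 + 2103/2573 = 8200986/15841961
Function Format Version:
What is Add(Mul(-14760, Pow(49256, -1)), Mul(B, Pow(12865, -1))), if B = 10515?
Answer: Rational(8200986, 15841961) ≈ 0.51768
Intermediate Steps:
Add(Mul(-14760, Pow(49256, -1)), Mul(B, Pow(12865, -1))) = Add(Mul(-14760, Pow(49256, -1)), Mul(10515, Pow(12865, -1))) = Add(Mul(-14760, Rational(1, 49256)), Mul(10515, Rational(1, 12865))) = Add(Rational(-1845, 6157), Rational(2103, 2573)) = Rational(8200986, 15841961)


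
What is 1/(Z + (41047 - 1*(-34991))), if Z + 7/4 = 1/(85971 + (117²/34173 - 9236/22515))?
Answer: 3674806556014/279418510037464235 ≈ 1.3152e-5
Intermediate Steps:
Z = -6430868728297/3674806556014 (Z = -7/4 + 1/(85971 + (117²/34173 - 9236/22515)) = -7/4 + 1/(85971 + (13689*(1/34173) - 9236*1/22515)) = -7/4 + 1/(85971 + (1521/3797 - 9236/22515)) = -7/4 + 1/(85971 - 823777/85489455) = -7/4 + 1/(7349613112028/85489455) = -7/4 + 85489455/7349613112028 = -6430868728297/3674806556014 ≈ -1.7500)
1/(Z + (41047 - 1*(-34991))) = 1/(-6430868728297/3674806556014 + (41047 - 1*(-34991))) = 1/(-6430868728297/3674806556014 + (41047 + 34991)) = 1/(-6430868728297/3674806556014 + 76038) = 1/(279418510037464235/3674806556014) = 3674806556014/279418510037464235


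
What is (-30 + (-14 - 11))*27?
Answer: -1485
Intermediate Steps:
(-30 + (-14 - 11))*27 = (-30 - 25)*27 = -55*27 = -1485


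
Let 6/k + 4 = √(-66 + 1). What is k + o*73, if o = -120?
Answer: -236528/27 - 2*I*√65/27 ≈ -8760.3 - 0.5972*I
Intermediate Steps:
k = 6/(-4 + I*√65) (k = 6/(-4 + √(-66 + 1)) = 6/(-4 + √(-65)) = 6/(-4 + I*√65) ≈ -0.2963 - 0.5972*I)
k + o*73 = (-8/27 - 2*I*√65/27) - 120*73 = (-8/27 - 2*I*√65/27) - 8760 = -236528/27 - 2*I*√65/27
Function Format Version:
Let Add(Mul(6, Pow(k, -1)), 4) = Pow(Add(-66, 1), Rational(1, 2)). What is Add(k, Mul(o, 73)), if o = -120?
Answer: Add(Rational(-236528, 27), Mul(Rational(-2, 27), I, Pow(65, Rational(1, 2)))) ≈ Add(-8760.3, Mul(-0.59720, I))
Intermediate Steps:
k = Mul(6, Pow(Add(-4, Mul(I, Pow(65, Rational(1, 2)))), -1)) (k = Mul(6, Pow(Add(-4, Pow(Add(-66, 1), Rational(1, 2))), -1)) = Mul(6, Pow(Add(-4, Pow(-65, Rational(1, 2))), -1)) = Mul(6, Pow(Add(-4, Mul(I, Pow(65, Rational(1, 2)))), -1)) ≈ Add(-0.29630, Mul(-0.59720, I)))
Add(k, Mul(o, 73)) = Add(Add(Rational(-8, 27), Mul(Rational(-2, 27), I, Pow(65, Rational(1, 2)))), Mul(-120, 73)) = Add(Add(Rational(-8, 27), Mul(Rational(-2, 27), I, Pow(65, Rational(1, 2)))), -8760) = Add(Rational(-236528, 27), Mul(Rational(-2, 27), I, Pow(65, Rational(1, 2))))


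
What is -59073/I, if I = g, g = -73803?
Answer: 19691/24601 ≈ 0.80042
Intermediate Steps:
I = -73803
-59073/I = -59073/(-73803) = -59073*(-1/73803) = 19691/24601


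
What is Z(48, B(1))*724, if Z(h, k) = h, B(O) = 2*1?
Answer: 34752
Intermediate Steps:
B(O) = 2
Z(48, B(1))*724 = 48*724 = 34752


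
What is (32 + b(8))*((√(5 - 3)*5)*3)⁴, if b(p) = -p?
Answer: 4860000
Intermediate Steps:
(32 + b(8))*((√(5 - 3)*5)*3)⁴ = (32 - 1*8)*((√(5 - 3)*5)*3)⁴ = (32 - 8)*((√2*5)*3)⁴ = 24*((5*√2)*3)⁴ = 24*(15*√2)⁴ = 24*202500 = 4860000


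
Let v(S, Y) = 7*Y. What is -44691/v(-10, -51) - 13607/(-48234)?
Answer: 720161131/5739846 ≈ 125.47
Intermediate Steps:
-44691/v(-10, -51) - 13607/(-48234) = -44691/(7*(-51)) - 13607/(-48234) = -44691/(-357) - 13607*(-1/48234) = -44691*(-1/357) + 13607/48234 = 14897/119 + 13607/48234 = 720161131/5739846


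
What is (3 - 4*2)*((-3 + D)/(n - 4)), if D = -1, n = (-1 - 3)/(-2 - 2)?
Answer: -20/3 ≈ -6.6667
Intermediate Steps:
n = 1 (n = -4/(-4) = -4*(-¼) = 1)
(3 - 4*2)*((-3 + D)/(n - 4)) = (3 - 4*2)*((-3 - 1)/(1 - 4)) = (3 - 8)*(-4/(-3)) = -(-20)*(-1)/3 = -5*4/3 = -20/3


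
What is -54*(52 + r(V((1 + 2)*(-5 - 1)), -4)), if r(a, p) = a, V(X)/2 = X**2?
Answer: -37800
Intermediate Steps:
V(X) = 2*X**2
-54*(52 + r(V((1 + 2)*(-5 - 1)), -4)) = -54*(52 + 2*((1 + 2)*(-5 - 1))**2) = -54*(52 + 2*(3*(-6))**2) = -54*(52 + 2*(-18)**2) = -54*(52 + 2*324) = -54*(52 + 648) = -54*700 = -37800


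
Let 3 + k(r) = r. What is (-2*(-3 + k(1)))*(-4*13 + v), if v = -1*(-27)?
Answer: -250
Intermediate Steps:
k(r) = -3 + r
v = 27
(-2*(-3 + k(1)))*(-4*13 + v) = (-2*(-3 + (-3 + 1)))*(-4*13 + 27) = (-2*(-3 - 2))*(-52 + 27) = -2*(-5)*(-25) = 10*(-25) = -250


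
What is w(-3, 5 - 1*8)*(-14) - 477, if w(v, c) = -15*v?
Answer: -1107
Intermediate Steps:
w(-3, 5 - 1*8)*(-14) - 477 = -15*(-3)*(-14) - 477 = 45*(-14) - 477 = -630 - 477 = -1107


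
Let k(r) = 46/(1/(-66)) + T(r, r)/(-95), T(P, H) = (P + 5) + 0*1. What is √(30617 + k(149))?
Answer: √248903895/95 ≈ 166.07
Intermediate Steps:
T(P, H) = 5 + P (T(P, H) = (5 + P) + 0 = 5 + P)
k(r) = -57685/19 - r/95 (k(r) = 46/(1/(-66)) + (5 + r)/(-95) = 46/(-1/66) + (5 + r)*(-1/95) = 46*(-66) + (-1/19 - r/95) = -3036 + (-1/19 - r/95) = -57685/19 - r/95)
√(30617 + k(149)) = √(30617 + (-57685/19 - 1/95*149)) = √(30617 + (-57685/19 - 149/95)) = √(30617 - 288574/95) = √(2620041/95) = √248903895/95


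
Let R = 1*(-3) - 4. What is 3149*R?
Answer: -22043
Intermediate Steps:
R = -7 (R = -3 - 4 = -7)
3149*R = 3149*(-7) = -22043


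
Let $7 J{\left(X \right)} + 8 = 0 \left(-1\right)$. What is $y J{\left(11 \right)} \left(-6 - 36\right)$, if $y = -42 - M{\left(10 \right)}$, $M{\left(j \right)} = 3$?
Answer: $-2160$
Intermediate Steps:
$J{\left(X \right)} = - \frac{8}{7}$ ($J{\left(X \right)} = - \frac{8}{7} + \frac{0 \left(-1\right)}{7} = - \frac{8}{7} + \frac{1}{7} \cdot 0 = - \frac{8}{7} + 0 = - \frac{8}{7}$)
$y = -45$ ($y = -42 - 3 = -45$)
$y J{\left(11 \right)} \left(-6 - 36\right) = \left(-45\right) \left(- \frac{8}{7}\right) \left(-6 - 36\right) = \frac{360 \left(-6 - 36\right)}{7} = \frac{360}{7} \left(-42\right) = -2160$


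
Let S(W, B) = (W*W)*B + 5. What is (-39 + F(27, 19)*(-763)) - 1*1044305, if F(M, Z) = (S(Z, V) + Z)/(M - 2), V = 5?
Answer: -27504127/25 ≈ -1.1002e+6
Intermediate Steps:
S(W, B) = 5 + B*W**2 (S(W, B) = W**2*B + 5 = B*W**2 + 5 = 5 + B*W**2)
F(M, Z) = (5 + Z + 5*Z**2)/(-2 + M) (F(M, Z) = ((5 + 5*Z**2) + Z)/(M - 2) = (5 + Z + 5*Z**2)/(-2 + M))
(-39 + F(27, 19)*(-763)) - 1*1044305 = (-39 + ((5 + 19 + 5*19**2)/(-2 + 27))*(-763)) - 1*1044305 = (-39 + ((5 + 19 + 5*361)/25)*(-763)) - 1044305 = (-39 + ((5 + 19 + 1805)/25)*(-763)) - 1044305 = (-39 + ((1/25)*1829)*(-763)) - 1044305 = (-39 + (1829/25)*(-763)) - 1044305 = (-39 - 1395527/25) - 1044305 = -1396502/25 - 1044305 = -27504127/25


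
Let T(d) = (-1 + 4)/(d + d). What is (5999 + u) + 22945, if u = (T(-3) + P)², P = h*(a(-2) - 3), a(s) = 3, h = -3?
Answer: 115777/4 ≈ 28944.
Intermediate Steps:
T(d) = 3/(2*d) (T(d) = 3/((2*d)) = 3*(1/(2*d)) = 3/(2*d))
P = 0 (P = -3*(3 - 3) = -3*0 = 0)
u = ¼ (u = ((3/2)/(-3) + 0)² = ((3/2)*(-⅓) + 0)² = (-½ + 0)² = (-½)² = ¼ ≈ 0.25000)
(5999 + u) + 22945 = (5999 + ¼) + 22945 = 23997/4 + 22945 = 115777/4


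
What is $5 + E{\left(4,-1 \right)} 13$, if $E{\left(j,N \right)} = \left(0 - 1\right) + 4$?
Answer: $44$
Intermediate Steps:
$E{\left(j,N \right)} = 3$ ($E{\left(j,N \right)} = -1 + 4 = 3$)
$5 + E{\left(4,-1 \right)} 13 = 5 + 3 \cdot 13 = 5 + 39 = 44$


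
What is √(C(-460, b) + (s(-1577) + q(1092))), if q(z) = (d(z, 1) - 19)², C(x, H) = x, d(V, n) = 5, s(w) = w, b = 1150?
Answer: I*√1841 ≈ 42.907*I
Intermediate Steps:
q(z) = 196 (q(z) = (5 - 19)² = (-14)² = 196)
√(C(-460, b) + (s(-1577) + q(1092))) = √(-460 + (-1577 + 196)) = √(-460 - 1381) = √(-1841) = I*√1841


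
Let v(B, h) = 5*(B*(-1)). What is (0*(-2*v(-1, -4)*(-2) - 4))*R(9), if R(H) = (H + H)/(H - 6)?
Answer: 0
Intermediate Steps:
v(B, h) = -5*B (v(B, h) = 5*(-B) = -5*B)
R(H) = 2*H/(-6 + H) (R(H) = (2*H)/(-6 + H) = 2*H/(-6 + H))
(0*(-2*v(-1, -4)*(-2) - 4))*R(9) = (0*(-(-10)*(-1)*(-2) - 4))*(2*9/(-6 + 9)) = (0*(-2*5*(-2) - 4))*(2*9/3) = (0*(-10*(-2) - 4))*(2*9*(1/3)) = (0*(20 - 4))*6 = (0*16)*6 = 0*6 = 0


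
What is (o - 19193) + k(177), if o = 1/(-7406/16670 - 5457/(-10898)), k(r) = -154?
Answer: -99136078117/5128801 ≈ -19329.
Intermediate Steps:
o = 90834830/5128801 (o = 1/(-7406*1/16670 - 5457*(-1/10898)) = 1/(-3703/8335 + 5457/10898) = 1/(5128801/90834830) = 90834830/5128801 ≈ 17.711)
(o - 19193) + k(177) = (90834830/5128801 - 19193) - 154 = -98346242763/5128801 - 154 = -99136078117/5128801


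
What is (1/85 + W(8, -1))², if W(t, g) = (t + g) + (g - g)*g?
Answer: 355216/7225 ≈ 49.165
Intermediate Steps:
W(t, g) = g + t (W(t, g) = (g + t) + 0*g = (g + t) + 0 = g + t)
(1/85 + W(8, -1))² = (1/85 + (-1 + 8))² = (1/85 + 7)² = (596/85)² = 355216/7225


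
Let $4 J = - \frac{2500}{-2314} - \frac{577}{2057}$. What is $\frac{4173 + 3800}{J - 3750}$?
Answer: $- \frac{75901333508}{35697331339} \approx -2.1262$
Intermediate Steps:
$J = \frac{1903661}{9519796}$ ($J = \frac{- \frac{2500}{-2314} - \frac{577}{2057}}{4} = \frac{\left(-2500\right) \left(- \frac{1}{2314}\right) - \frac{577}{2057}}{4} = \frac{\frac{1250}{1157} - \frac{577}{2057}}{4} = \frac{1}{4} \cdot \frac{1903661}{2379949} = \frac{1903661}{9519796} \approx 0.19997$)
$\frac{4173 + 3800}{J - 3750} = \frac{4173 + 3800}{\frac{1903661}{9519796} - 3750} = \frac{7973}{\frac{1903661}{9519796} - 3750} = \frac{7973}{- \frac{35697331339}{9519796}} = 7973 \left(- \frac{9519796}{35697331339}\right) = - \frac{75901333508}{35697331339}$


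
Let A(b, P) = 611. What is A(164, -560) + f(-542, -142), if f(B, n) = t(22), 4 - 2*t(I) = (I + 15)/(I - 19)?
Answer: 3641/6 ≈ 606.83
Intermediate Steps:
t(I) = 2 - (15 + I)/(2*(-19 + I)) (t(I) = 2 - (I + 15)/(2*(I - 19)) = 2 - (15 + I)/(2*(-19 + I)))
f(B, n) = -25/6 (f(B, n) = (-91 + 3*22)/(2*(-19 + 22)) = (1/2)*(-91 + 66)/3 = (1/2)*(1/3)*(-25) = -25/6)
A(164, -560) + f(-542, -142) = 611 - 25/6 = 3641/6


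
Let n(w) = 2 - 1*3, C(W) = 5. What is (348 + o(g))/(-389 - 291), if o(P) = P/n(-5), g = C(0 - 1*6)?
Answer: -343/680 ≈ -0.50441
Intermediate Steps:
n(w) = -1 (n(w) = 2 - 3 = -1)
g = 5
o(P) = -P (o(P) = P/(-1) = P*(-1) = -P)
(348 + o(g))/(-389 - 291) = (348 - 1*5)/(-389 - 291) = (348 - 5)/(-680) = 343*(-1/680) = -343/680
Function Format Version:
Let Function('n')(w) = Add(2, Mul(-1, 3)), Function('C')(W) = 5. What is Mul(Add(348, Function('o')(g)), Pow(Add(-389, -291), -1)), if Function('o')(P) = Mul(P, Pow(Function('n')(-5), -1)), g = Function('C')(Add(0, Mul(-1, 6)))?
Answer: Rational(-343, 680) ≈ -0.50441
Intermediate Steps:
Function('n')(w) = -1 (Function('n')(w) = Add(2, -3) = -1)
g = 5
Function('o')(P) = Mul(-1, P) (Function('o')(P) = Mul(P, Pow(-1, -1)) = Mul(P, -1) = Mul(-1, P))
Mul(Add(348, Function('o')(g)), Pow(Add(-389, -291), -1)) = Mul(Add(348, Mul(-1, 5)), Pow(Add(-389, -291), -1)) = Mul(Add(348, -5), Pow(-680, -1)) = Mul(343, Rational(-1, 680)) = Rational(-343, 680)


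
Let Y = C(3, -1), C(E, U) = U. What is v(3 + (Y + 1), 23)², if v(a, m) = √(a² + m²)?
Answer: 538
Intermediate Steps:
Y = -1
v(3 + (Y + 1), 23)² = (√((3 + (-1 + 1))² + 23²))² = (√((3 + 0)² + 529))² = (√(3² + 529))² = (√(9 + 529))² = (√538)² = 538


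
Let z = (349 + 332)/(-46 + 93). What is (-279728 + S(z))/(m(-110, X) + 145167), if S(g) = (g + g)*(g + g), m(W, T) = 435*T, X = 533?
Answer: -308032054/416420799 ≈ -0.73971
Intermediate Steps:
z = 681/47 ≈ 14.489
S(g) = 4*g² (S(g) = (2*g)*(2*g) = 4*g²)
(-279728 + S(z))/(m(-110, X) + 145167) = (-279728 + 4*(681/47)²)/(435*533 + 145167) = (-279728 + 4*(463761/2209))/(231855 + 145167) = (-279728 + 1855044/2209)/377022 = -616064108/2209*1/377022 = -308032054/416420799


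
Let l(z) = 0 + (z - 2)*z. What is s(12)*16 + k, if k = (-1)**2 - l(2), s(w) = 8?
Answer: 129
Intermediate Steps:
l(z) = z*(-2 + z) (l(z) = 0 + (-2 + z)*z = 0 + z*(-2 + z) = z*(-2 + z))
k = 1 (k = (-1)**2 - 2*(-2 + 2) = 1 - 2*0 = 1 - 1*0 = 1 + 0 = 1)
s(12)*16 + k = 8*16 + 1 = 128 + 1 = 129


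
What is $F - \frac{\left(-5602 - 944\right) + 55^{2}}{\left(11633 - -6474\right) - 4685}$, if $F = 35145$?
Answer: $\frac{471719711}{13422} \approx 35145.0$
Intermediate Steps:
$F - \frac{\left(-5602 - 944\right) + 55^{2}}{\left(11633 - -6474\right) - 4685} = 35145 - \frac{\left(-5602 - 944\right) + 55^{2}}{\left(11633 - -6474\right) - 4685} = 35145 - \frac{\left(-5602 - 944\right) + 3025}{\left(11633 + 6474\right) - 4685} = 35145 - \frac{-6546 + 3025}{18107 - 4685} = 35145 - - \frac{3521}{13422} = 35145 + \frac{3521}{13422} = \frac{471719711}{13422}$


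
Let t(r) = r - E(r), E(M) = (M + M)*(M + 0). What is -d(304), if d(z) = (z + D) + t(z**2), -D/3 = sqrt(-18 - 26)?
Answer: 17081341392 + 6*I*sqrt(11) ≈ 1.7081e+10 + 19.9*I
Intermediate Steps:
D = -6*I*sqrt(11) (D = -3*sqrt(-18 - 26) = -6*I*sqrt(11) ≈ -19.9*I)
E(M) = 2*M**2 (E(M) = (2*M)*M = 2*M**2)
t(r) = r - 2*r**2
d(z) = z + z**2*(1 - 2*z**2) - 6*I*sqrt(11) (d(z) = (z - 6*I*sqrt(11)) + z**2*(1 - 2*z**2) = z + z**2*(1 - 2*z**2) - 6*I*sqrt(11))
-d(304) = -(304 + 304**2 - 2*304**4 - 6*I*sqrt(11)) = -(304 + 92416 - 2*8540717056 - 6*I*sqrt(11)) = -(304 + 92416 - 17081434112 - 6*I*sqrt(11)) = -(-17081341392 - 6*I*sqrt(11)) = 17081341392 + 6*I*sqrt(11)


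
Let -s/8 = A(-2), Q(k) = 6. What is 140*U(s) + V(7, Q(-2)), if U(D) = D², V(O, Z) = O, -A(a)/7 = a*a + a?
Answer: 1756167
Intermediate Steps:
A(a) = -7*a - 7*a² (A(a) = -7*(a*a + a) = -7*(a² + a) = -7*(a + a²) = -7*a - 7*a²)
s = 112 (s = -(-56)*(-2)*(1 - 2) = -(-56)*(-2)*(-1) = -8*(-14) = 112)
140*U(s) + V(7, Q(-2)) = 140*112² + 7 = 140*12544 + 7 = 1756160 + 7 = 1756167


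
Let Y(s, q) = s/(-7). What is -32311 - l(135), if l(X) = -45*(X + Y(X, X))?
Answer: -189727/7 ≈ -27104.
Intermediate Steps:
Y(s, q) = -s/7 (Y(s, q) = s*(-⅐) = -s/7)
l(X) = -270*X/7 (l(X) = -45*(X - X/7) = -270*X/7)
-32311 - l(135) = -32311 - (-270)*135/7 = -32311 - 1*(-36450/7) = -32311 + 36450/7 = -189727/7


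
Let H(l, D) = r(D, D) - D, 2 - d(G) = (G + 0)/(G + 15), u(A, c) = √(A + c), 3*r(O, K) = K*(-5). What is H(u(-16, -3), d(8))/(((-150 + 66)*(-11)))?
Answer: -76/15939 ≈ -0.0047682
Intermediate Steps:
r(O, K) = -5*K/3 (r(O, K) = (K*(-5))/3 = (-5*K)/3 = -5*K/3)
d(G) = 2 - G/(15 + G) (d(G) = 2 - (G + 0)/(G + 15) = 2 - G/(15 + G))
H(l, D) = -8*D/3 (H(l, D) = -5*D/3 - D = -8*D/3)
H(u(-16, -3), d(8))/(((-150 + 66)*(-11))) = (-8*(30 + 8)/(3*(15 + 8)))/(((-150 + 66)*(-11))) = (-8*38/(3*23))/((-84*(-11))) = -8*38/69/924 = -8/3*38/23*(1/924) = -304/69*1/924 = -76/15939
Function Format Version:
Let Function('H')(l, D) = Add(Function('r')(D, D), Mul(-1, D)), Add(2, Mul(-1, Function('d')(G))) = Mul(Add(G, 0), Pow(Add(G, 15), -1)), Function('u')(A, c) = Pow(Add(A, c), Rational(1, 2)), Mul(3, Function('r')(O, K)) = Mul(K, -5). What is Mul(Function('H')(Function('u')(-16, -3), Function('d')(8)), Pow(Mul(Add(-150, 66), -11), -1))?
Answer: Rational(-76, 15939) ≈ -0.0047682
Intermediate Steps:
Function('r')(O, K) = Mul(Rational(-5, 3), K) (Function('r')(O, K) = Mul(Rational(1, 3), Mul(K, -5)) = Mul(Rational(1, 3), Mul(-5, K)) = Mul(Rational(-5, 3), K))
Function('d')(G) = Add(2, Mul(-1, G, Pow(Add(15, G), -1))) (Function('d')(G) = Add(2, Mul(-1, Mul(Add(G, 0), Pow(Add(G, 15), -1)))) = Add(2, Mul(-1, Mul(G, Pow(Add(15, G), -1)))) = Add(2, Mul(-1, G, Pow(Add(15, G), -1))))
Function('H')(l, D) = Mul(Rational(-8, 3), D) (Function('H')(l, D) = Add(Mul(Rational(-5, 3), D), Mul(-1, D)) = Mul(Rational(-8, 3), D))
Mul(Function('H')(Function('u')(-16, -3), Function('d')(8)), Pow(Mul(Add(-150, 66), -11), -1)) = Mul(Mul(Rational(-8, 3), Mul(Pow(Add(15, 8), -1), Add(30, 8))), Pow(Mul(Add(-150, 66), -11), -1)) = Mul(Mul(Rational(-8, 3), Mul(Pow(23, -1), 38)), Pow(Mul(-84, -11), -1)) = Mul(Mul(Rational(-8, 3), Mul(Rational(1, 23), 38)), Pow(924, -1)) = Mul(Mul(Rational(-8, 3), Rational(38, 23)), Rational(1, 924)) = Mul(Rational(-304, 69), Rational(1, 924)) = Rational(-76, 15939)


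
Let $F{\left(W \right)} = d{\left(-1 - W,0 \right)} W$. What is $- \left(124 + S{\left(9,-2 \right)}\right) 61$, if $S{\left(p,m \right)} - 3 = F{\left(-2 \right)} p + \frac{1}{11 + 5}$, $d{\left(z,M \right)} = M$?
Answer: $- \frac{124013}{16} \approx -7750.8$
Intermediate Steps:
$F{\left(W \right)} = 0$ ($F{\left(W \right)} = 0 W = 0$)
$S{\left(p,m \right)} = \frac{49}{16}$ ($S{\left(p,m \right)} = 3 + \left(0 p + \frac{1}{11 + 5}\right) = 3 + \left(0 + \frac{1}{16}\right) = 3 + \frac{1}{16} = \frac{49}{16}$)
$- \left(124 + S{\left(9,-2 \right)}\right) 61 = - \left(124 + \frac{49}{16}\right) 61 = - \frac{2033 \cdot 61}{16} = \left(-1\right) \frac{124013}{16} = - \frac{124013}{16}$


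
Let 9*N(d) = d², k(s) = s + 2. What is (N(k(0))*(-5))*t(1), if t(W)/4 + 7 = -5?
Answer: 320/3 ≈ 106.67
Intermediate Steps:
k(s) = 2 + s
t(W) = -48 (t(W) = -28 + 4*(-5) = -28 - 20 = -48)
N(d) = d²/9
(N(k(0))*(-5))*t(1) = (((2 + 0)²/9)*(-5))*(-48) = (((⅑)*2²)*(-5))*(-48) = (((⅑)*4)*(-5))*(-48) = ((4/9)*(-5))*(-48) = -20/9*(-48) = 320/3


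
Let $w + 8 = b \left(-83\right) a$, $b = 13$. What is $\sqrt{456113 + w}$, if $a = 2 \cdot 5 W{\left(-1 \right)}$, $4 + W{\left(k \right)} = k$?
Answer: $\sqrt{510055} \approx 714.18$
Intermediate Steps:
$W{\left(k \right)} = -4 + k$
$a = -50$ ($a = 2 \cdot 5 \left(-4 - 1\right) = 10 \left(-5\right) = -50$)
$w = 53942$ ($w = -8 + 13 \left(-83\right) \left(-50\right) = -8 - -53950 = -8 + 53950 = 53942$)
$\sqrt{456113 + w} = \sqrt{456113 + 53942} = \sqrt{510055}$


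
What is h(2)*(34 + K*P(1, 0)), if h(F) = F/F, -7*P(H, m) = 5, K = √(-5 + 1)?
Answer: 34 - 10*I/7 ≈ 34.0 - 1.4286*I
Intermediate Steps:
K = 2*I (K = √(-4) = 2*I ≈ 2.0*I)
P(H, m) = -5/7 (P(H, m) = -⅐*5 = -5/7)
h(F) = 1
h(2)*(34 + K*P(1, 0)) = 1*(34 + (2*I)*(-5/7)) = 1*(34 - 10*I/7) = 34 - 10*I/7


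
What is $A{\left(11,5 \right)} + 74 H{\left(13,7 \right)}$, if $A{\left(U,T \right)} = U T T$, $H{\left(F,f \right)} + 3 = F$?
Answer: $1015$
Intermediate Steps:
$H{\left(F,f \right)} = -3 + F$
$A{\left(U,T \right)} = U T^{2}$ ($A{\left(U,T \right)} = T U T = U T^{2}$)
$A{\left(11,5 \right)} + 74 H{\left(13,7 \right)} = 11 \cdot 5^{2} + 74 \left(-3 + 13\right) = 11 \cdot 25 + 74 \cdot 10 = 275 + 740 = 1015$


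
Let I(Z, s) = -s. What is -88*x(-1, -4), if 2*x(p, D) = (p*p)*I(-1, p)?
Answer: -44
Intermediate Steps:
x(p, D) = -p**3/2 (x(p, D) = ((p*p)*(-p))/2 = (p**2*(-p))/2 = (-p**3)/2 = -p**3/2)
-88*x(-1, -4) = -(-44)*(-1)**3 = -(-44)*(-1) = -88*1/2 = -44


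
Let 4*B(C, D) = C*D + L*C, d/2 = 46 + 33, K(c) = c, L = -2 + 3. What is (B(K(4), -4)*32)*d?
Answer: -15168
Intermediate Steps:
L = 1
d = 158 (d = 2*(46 + 33) = 2*79 = 158)
B(C, D) = C/4 + C*D/4 (B(C, D) = (C*D + 1*C)/4 = (C*D + C)/4 = (C + C*D)/4 = C/4 + C*D/4)
(B(K(4), -4)*32)*d = (((1/4)*4*(1 - 4))*32)*158 = (((1/4)*4*(-3))*32)*158 = -3*32*158 = -96*158 = -15168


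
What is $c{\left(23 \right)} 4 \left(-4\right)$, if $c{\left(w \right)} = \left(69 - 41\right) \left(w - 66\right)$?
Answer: $19264$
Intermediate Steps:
$c{\left(w \right)} = -1848 + 28 w$ ($c{\left(w \right)} = 28 \left(-66 + w\right) = -1848 + 28 w$)
$c{\left(23 \right)} 4 \left(-4\right) = \left(-1848 + 28 \cdot 23\right) 4 \left(-4\right) = \left(-1848 + 644\right) \left(-16\right) = \left(-1204\right) \left(-16\right) = 19264$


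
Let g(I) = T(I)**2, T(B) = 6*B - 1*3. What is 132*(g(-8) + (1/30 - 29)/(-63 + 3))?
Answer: 51509359/150 ≈ 3.4340e+5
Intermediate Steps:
T(B) = -3 + 6*B (T(B) = 6*B - 3 = -3 + 6*B)
g(I) = (-3 + 6*I)**2
132*(g(-8) + (1/30 - 29)/(-63 + 3)) = 132*(9*(-1 + 2*(-8))**2 + (1/30 - 29)/(-63 + 3)) = 132*(9*(-1 - 16)**2 + (1/30 - 29)/(-60)) = 132*(9*(-17)**2 - 869/30*(-1/60)) = 132*(9*289 + 869/1800) = 132*(2601 + 869/1800) = 132*(4682669/1800) = 51509359/150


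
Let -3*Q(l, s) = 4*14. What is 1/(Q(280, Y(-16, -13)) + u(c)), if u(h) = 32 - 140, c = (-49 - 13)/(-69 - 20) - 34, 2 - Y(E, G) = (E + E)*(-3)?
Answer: -3/380 ≈ -0.0078947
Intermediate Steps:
Y(E, G) = 2 + 6*E (Y(E, G) = 2 - (E + E)*(-3) = 2 - 2*E*(-3) = 2 - (-6)*E = 2 + 6*E)
c = -2964/89 (c = -62/(-89) - 34 = -62*(-1/89) - 34 = 62/89 - 34 = -2964/89 ≈ -33.303)
u(h) = -108
Q(l, s) = -56/3 (Q(l, s) = -4*14/3 = -1/3*56 = -56/3)
1/(Q(280, Y(-16, -13)) + u(c)) = 1/(-56/3 - 108) = 1/(-380/3) = -3/380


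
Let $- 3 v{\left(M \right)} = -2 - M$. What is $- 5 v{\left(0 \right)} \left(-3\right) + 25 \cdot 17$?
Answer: $435$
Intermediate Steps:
$v{\left(M \right)} = \frac{2}{3} + \frac{M}{3}$ ($v{\left(M \right)} = - \frac{-2 - M}{3} = \frac{2}{3} + \frac{M}{3}$)
$- 5 v{\left(0 \right)} \left(-3\right) + 25 \cdot 17 = - 5 \left(\frac{2}{3} + \frac{1}{3} \cdot 0\right) \left(-3\right) + 25 \cdot 17 = - 5 \left(\frac{2}{3} + 0\right) \left(-3\right) + 425 = \left(-5\right) \frac{2}{3} \left(-3\right) + 425 = \left(- \frac{10}{3}\right) \left(-3\right) + 425 = 10 + 425 = 435$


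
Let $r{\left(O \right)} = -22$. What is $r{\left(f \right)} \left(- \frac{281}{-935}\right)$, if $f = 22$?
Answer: $- \frac{562}{85} \approx -6.6118$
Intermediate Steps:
$r{\left(f \right)} \left(- \frac{281}{-935}\right) = - 22 \left(- \frac{281}{-935}\right) = - 22 \left(\left(-281\right) \left(- \frac{1}{935}\right)\right) = \left(-22\right) \frac{281}{935} = - \frac{562}{85}$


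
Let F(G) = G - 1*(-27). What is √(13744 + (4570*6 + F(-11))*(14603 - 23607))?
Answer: 100*I*√24702 ≈ 15717.0*I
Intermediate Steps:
F(G) = 27 + G (F(G) = G + 27 = 27 + G)
√(13744 + (4570*6 + F(-11))*(14603 - 23607)) = √(13744 + (4570*6 + (27 - 11))*(14603 - 23607)) = √(13744 + (27420 + 16)*(-9004)) = √(13744 + 27436*(-9004)) = √(13744 - 247033744) = √(-247020000) = 100*I*√24702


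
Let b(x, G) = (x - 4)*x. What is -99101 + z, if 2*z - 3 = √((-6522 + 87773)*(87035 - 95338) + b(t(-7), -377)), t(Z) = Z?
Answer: -198199/2 + 2*I*√42164186 ≈ -99100.0 + 12987.0*I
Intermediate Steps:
b(x, G) = x*(-4 + x) (b(x, G) = (-4 + x)*x = x*(-4 + x))
z = 3/2 + 2*I*√42164186 (z = 3/2 + √((-6522 + 87773)*(87035 - 95338) - 7*(-4 - 7))/2 = 3/2 + √(81251*(-8303) - 7*(-11))/2 = 3/2 + √(-674627053 + 77)/2 = 3/2 + √(-674626976)/2 = 3/2 + (4*I*√42164186)/2 = 3/2 + 2*I*√42164186 ≈ 1.5 + 12987.0*I)
-99101 + z = -99101 + (3/2 + 2*I*√42164186) = -198199/2 + 2*I*√42164186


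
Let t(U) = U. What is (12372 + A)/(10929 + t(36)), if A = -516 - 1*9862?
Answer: 1994/10965 ≈ 0.18185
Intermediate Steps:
A = -10378 (A = -516 - 9862 = -10378)
(12372 + A)/(10929 + t(36)) = (12372 - 10378)/(10929 + 36) = 1994/10965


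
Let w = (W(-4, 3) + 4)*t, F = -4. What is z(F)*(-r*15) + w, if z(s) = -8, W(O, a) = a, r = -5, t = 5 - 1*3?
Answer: -586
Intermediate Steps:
t = 2 (t = 5 - 3 = 2)
w = 14 (w = (3 + 4)*2 = 7*2 = 14)
z(F)*(-r*15) + w = -(-8)*(-5*15) + 14 = -(-8)*(-75) + 14 = -8*75 + 14 = -600 + 14 = -586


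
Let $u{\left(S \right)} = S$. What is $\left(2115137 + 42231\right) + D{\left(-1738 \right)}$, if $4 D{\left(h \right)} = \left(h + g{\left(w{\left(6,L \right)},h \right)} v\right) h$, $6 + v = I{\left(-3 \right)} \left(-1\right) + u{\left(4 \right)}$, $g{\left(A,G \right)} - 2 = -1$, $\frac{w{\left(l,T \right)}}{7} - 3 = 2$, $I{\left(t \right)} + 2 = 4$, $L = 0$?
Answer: $2914267$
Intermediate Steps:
$I{\left(t \right)} = 2$ ($I{\left(t \right)} = -2 + 4 = 2$)
$w{\left(l,T \right)} = 35$ ($w{\left(l,T \right)} = 21 + 7 \cdot 2 = 21 + 14 = 35$)
$g{\left(A,G \right)} = 1$ ($g{\left(A,G \right)} = 2 - 1 = 1$)
$v = -4$ ($v = -6 + \left(2 \left(-1\right) + 4\right) = -6 + \left(-2 + 4\right) = -6 + 2 = -4$)
$D{\left(h \right)} = \frac{h \left(-4 + h\right)}{4}$ ($D{\left(h \right)} = \frac{\left(h + 1 \left(-4\right)\right) h}{4} = \frac{\left(h - 4\right) h}{4} = \frac{\left(-4 + h\right) h}{4} = \frac{h \left(-4 + h\right)}{4}$)
$\left(2115137 + 42231\right) + D{\left(-1738 \right)} = \left(2115137 + 42231\right) + \frac{1}{4} \left(-1738\right) \left(-4 - 1738\right) = 2157368 + \frac{1}{4} \left(-1738\right) \left(-1742\right) = 2157368 + 756899 = 2914267$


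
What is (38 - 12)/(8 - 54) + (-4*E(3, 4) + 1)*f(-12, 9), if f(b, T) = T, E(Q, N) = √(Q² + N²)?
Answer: -3946/23 ≈ -171.57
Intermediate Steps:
E(Q, N) = √(N² + Q²)
(38 - 12)/(8 - 54) + (-4*E(3, 4) + 1)*f(-12, 9) = (38 - 12)/(8 - 54) + (-4*√(4² + 3²) + 1)*9 = 26/(-46) + (-4*√(16 + 9) + 1)*9 = 26*(-1/46) + (-4*√25 + 1)*9 = -13/23 + (-4*5 + 1)*9 = -13/23 + (-20 + 1)*9 = -13/23 - 19*9 = -13/23 - 171 = -3946/23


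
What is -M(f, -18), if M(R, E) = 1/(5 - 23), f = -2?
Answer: 1/18 ≈ 0.055556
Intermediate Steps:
M(R, E) = -1/18 (M(R, E) = 1/(-18) = -1/18)
-M(f, -18) = -1*(-1/18) = 1/18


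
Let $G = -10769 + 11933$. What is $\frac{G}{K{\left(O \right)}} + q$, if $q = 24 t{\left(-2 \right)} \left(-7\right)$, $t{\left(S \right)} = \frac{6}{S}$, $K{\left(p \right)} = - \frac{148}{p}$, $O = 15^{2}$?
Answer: $- \frac{46827}{37} \approx -1265.6$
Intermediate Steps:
$O = 225$
$G = 1164$
$q = 504$ ($q = 24 \frac{6}{-2} \left(-7\right) = 24 \cdot 6 \left(- \frac{1}{2}\right) \left(-7\right) = 24 \left(-3\right) \left(-7\right) = \left(-72\right) \left(-7\right) = 504$)
$\frac{G}{K{\left(O \right)}} + q = \frac{1164}{\left(-148\right) \frac{1}{225}} + 504 = \frac{1164}{- \frac{148}{225}} + 504 = 1164 \left(- \frac{225}{148}\right) + 504 = - \frac{65475}{37} + 504 = - \frac{46827}{37}$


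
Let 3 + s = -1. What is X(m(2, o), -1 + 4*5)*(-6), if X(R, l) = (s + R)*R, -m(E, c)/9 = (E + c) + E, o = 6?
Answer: -50760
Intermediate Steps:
s = -4 (s = -3 - 1 = -4)
m(E, c) = -18*E - 9*c (m(E, c) = -9*((E + c) + E) = -9*(c + 2*E) = -18*E - 9*c)
X(R, l) = R*(-4 + R) (X(R, l) = (-4 + R)*R = R*(-4 + R))
X(m(2, o), -1 + 4*5)*(-6) = ((-18*2 - 9*6)*(-4 + (-18*2 - 9*6)))*(-6) = ((-36 - 54)*(-4 + (-36 - 54)))*(-6) = -90*(-4 - 90)*(-6) = -90*(-94)*(-6) = 8460*(-6) = -50760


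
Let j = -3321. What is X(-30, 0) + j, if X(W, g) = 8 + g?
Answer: -3313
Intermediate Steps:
X(-30, 0) + j = (8 + 0) - 3321 = 8 - 3321 = -3313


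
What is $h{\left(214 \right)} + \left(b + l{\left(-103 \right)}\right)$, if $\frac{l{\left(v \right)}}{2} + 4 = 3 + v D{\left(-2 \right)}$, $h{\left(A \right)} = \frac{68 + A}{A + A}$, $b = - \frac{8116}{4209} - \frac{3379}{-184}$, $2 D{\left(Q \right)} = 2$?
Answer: $- \frac{687813253}{3602904} \approx -190.91$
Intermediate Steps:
$D{\left(Q \right)} = 1$ ($D{\left(Q \right)} = \frac{1}{2} \cdot 2 = 1$)
$b = \frac{553429}{33672}$ ($b = \left(-8116\right) \frac{1}{4209} - - \frac{3379}{184} = - \frac{8116}{4209} + \frac{3379}{184} = \frac{553429}{33672} \approx 16.436$)
$h{\left(A \right)} = \frac{68 + A}{2 A}$
$l{\left(v \right)} = -2 + 2 v$ ($l{\left(v \right)} = -8 + 2 \left(3 + v 1\right) = -8 + 2 \left(3 + v\right) = -8 + \left(6 + 2 v\right) = -2 + 2 v$)
$h{\left(214 \right)} + \left(b + l{\left(-103 \right)}\right) = \frac{68 + 214}{2 \cdot 214} + \left(\frac{553429}{33672} + \left(-2 + 2 \left(-103\right)\right)\right) = \frac{1}{2} \cdot \frac{1}{214} \cdot 282 + \left(\frac{553429}{33672} - 208\right) = \frac{141}{214} + \left(\frac{553429}{33672} - 208\right) = \frac{141}{214} - \frac{6450347}{33672} = - \frac{687813253}{3602904}$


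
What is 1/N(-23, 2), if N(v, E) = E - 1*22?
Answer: -1/20 ≈ -0.050000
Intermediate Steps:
N(v, E) = -22 + E (N(v, E) = E - 22 = -22 + E)
1/N(-23, 2) = 1/(-22 + 2) = 1/(-20) = -1/20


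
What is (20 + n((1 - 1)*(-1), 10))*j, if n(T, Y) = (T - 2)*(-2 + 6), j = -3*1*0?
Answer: 0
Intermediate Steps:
j = 0 (j = -3*0 = 0)
n(T, Y) = -8 + 4*T (n(T, Y) = (-2 + T)*4 = -8 + 4*T)
(20 + n((1 - 1)*(-1), 10))*j = (20 + (-8 + 4*((1 - 1)*(-1))))*0 = (20 + (-8 + 4*(0*(-1))))*0 = (20 + (-8 + 4*0))*0 = (20 + (-8 + 0))*0 = (20 - 8)*0 = 12*0 = 0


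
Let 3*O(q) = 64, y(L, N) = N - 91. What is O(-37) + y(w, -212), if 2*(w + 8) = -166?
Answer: -845/3 ≈ -281.67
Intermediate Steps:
w = -91 (w = -8 + (1/2)*(-166) = -8 - 83 = -91)
y(L, N) = -91 + N
O(q) = 64/3 (O(q) = (1/3)*64 = 64/3)
O(-37) + y(w, -212) = 64/3 + (-91 - 212) = 64/3 - 303 = -845/3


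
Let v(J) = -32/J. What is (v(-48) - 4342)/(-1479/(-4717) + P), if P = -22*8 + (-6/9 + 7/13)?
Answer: 24957647/1010731 ≈ 24.693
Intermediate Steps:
P = -6869/39 (P = -176 + (-6*1/9 + 7*(1/13)) = -176 + (-2/3 + 7/13) = -176 - 5/39 = -6869/39 ≈ -176.13)
(v(-48) - 4342)/(-1479/(-4717) + P) = (-32/(-48) - 4342)/(-1479/(-4717) - 6869/39) = (-32*(-1/48) - 4342)/(-1479*(-1/4717) - 6869/39) = (2/3 - 4342)/(1479/4717 - 6869/39) = -13024/(3*(-32343392/183963)) = -13024/3*(-183963/32343392) = 24957647/1010731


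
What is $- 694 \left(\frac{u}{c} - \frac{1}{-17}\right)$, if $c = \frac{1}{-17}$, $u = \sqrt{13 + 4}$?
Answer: $- \frac{694}{17} + 11798 \sqrt{17} \approx 48604.0$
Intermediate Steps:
$u = \sqrt{17} \approx 4.1231$
$c = - \frac{1}{17} \approx -0.058824$
$- 694 \left(\frac{u}{c} - \frac{1}{-17}\right) = - 694 \left(\frac{\sqrt{17}}{- \frac{1}{17}} - \frac{1}{-17}\right) = - 694 \left(\sqrt{17} \left(-17\right) - - \frac{1}{17}\right) = - 694 \left(- 17 \sqrt{17} + \frac{1}{17}\right) = - 694 \left(\frac{1}{17} - 17 \sqrt{17}\right) = - \frac{694}{17} + 11798 \sqrt{17}$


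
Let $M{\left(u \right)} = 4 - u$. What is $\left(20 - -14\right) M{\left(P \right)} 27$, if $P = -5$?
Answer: $8262$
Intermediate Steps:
$\left(20 - -14\right) M{\left(P \right)} 27 = \left(20 - -14\right) \left(4 - -5\right) 27 = \left(20 + 14\right) \left(4 + 5\right) 27 = 34 \cdot 9 \cdot 27 = 306 \cdot 27 = 8262$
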